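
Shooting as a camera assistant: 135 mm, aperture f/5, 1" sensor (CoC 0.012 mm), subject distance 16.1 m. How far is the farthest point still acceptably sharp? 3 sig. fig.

Hyperfocal distance H = f²/(N·c) + f = 135²/(5 × 0.012) + 135 = 18225/0.06 + 135 ≈ 303885.0 mm ≈ 303.9 m.
Far limit Df = s·(H − f)/(H − s) = 16100 × (303885.0 − 135) / (303885.0 − 16100) = 16100 × 303750.0 / 287785.0 ≈ 16993 mm ≈ 17.0 m.

17.0 m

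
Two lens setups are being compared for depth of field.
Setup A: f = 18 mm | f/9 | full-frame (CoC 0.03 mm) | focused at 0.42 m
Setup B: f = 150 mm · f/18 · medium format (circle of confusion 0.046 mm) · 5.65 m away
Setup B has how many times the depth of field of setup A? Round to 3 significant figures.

Setup A: H = 18²/(9×0.03) + 18 ≈ 1218.0 mm; DoF = Df − Dn = 631.58 − 314.61 ≈ 316.97 mm.
Setup B: H = 150²/(18×0.046) + 150 ≈ 27323.9 mm; DoF = Df − Dn = 7083.8 − 4698.9 ≈ 2384.9 mm.
Ratio = 2384.9 / 316.97 ≈ 7.52.

7.52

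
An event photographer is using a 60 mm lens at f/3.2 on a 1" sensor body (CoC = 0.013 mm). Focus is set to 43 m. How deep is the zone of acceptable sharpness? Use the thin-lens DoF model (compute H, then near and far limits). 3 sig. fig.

56.6 m

Hyperfocal distance H = f²/(N·c) + f = 60²/(3.2 × 0.013) + 60 = 3600/0.0416 + 60 ≈ 86598.5 mm ≈ 86.60 m.
Near limit Dn = s·(H − f)/(H + s − 2f) = 43000 × (86598.5 − 60) / (86598.5 + 43000 − 2 × 60) = 43000 × 86538.5 / 129478.5 ≈ 28740 mm.
Far limit Df = s·(H − f)/(H − s) = 43000 × (86598.5 − 60) / (86598.5 − 43000) = 43000 × 86538.5 / 43598.5 ≈ 85351 mm.
Depth of field = Df − Dn = 85351 − 28740 ≈ 56611 mm ≈ 56.6 m.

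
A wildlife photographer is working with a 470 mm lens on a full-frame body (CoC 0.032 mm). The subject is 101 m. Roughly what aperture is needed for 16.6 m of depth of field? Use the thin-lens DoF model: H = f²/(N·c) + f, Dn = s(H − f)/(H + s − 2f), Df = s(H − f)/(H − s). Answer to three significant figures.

f/5.61

Write h = H − f = f²/(N·c). The thin-lens limits are Dn = s·h/(h + (s−f)) and Df = s·h/(h − (s−f)), so DoF = Df − Dn = 2·s·(s−f)·h / (h² − (s−f)²).
That is a quadratic in h: DoF·h² − 2·s·(s−f)·h − DoF·(s−f)² = 0 ⇒ h = (s−f)·(s + √(s² + DoF²)) / DoF = 100530 × (101000 + √(101000² + 16600²)) / 16600 = 100530 × (101000 + 102355) / 16600 ≈ 1231523 mm.
Then N = f²/(c·h) = 470² / (0.032 × 1231523) = 220900 / 39409 ≈ 5.61.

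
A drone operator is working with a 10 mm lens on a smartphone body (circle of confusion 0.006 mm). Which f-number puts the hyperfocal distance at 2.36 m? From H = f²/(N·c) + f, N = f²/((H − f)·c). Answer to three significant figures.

f/7.09

Rearrange H = f²/(N·c) + f for N: N = f² / ((H − f)·c).
N = 10² / ((2360 − 10) × 0.006) = 100 / 14.10 ≈ 7.09.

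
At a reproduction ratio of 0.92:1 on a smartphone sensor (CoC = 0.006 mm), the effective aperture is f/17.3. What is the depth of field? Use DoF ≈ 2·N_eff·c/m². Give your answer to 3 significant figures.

0.245 mm

At magnification m, DoF ≈ 2·N_eff·c/m² = 2 × 17.3 × 0.006 / 0.92² = 0.2076 / 0.8464 ≈ 0.245 mm.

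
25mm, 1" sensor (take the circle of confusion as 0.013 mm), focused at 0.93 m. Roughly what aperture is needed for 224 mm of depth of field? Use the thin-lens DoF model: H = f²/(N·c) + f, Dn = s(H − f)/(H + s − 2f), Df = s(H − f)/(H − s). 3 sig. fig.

f/6.31

Write h = H − f = f²/(N·c). The thin-lens limits are Dn = s·h/(h + (s−f)) and Df = s·h/(h − (s−f)), so DoF = Df − Dn = 2·s·(s−f)·h / (h² − (s−f)²).
That is a quadratic in h: DoF·h² − 2·s·(s−f)·h − DoF·(s−f)² = 0 ⇒ h = (s−f)·(s + √(s² + DoF²)) / DoF = 905 × (930 + √(930² + 224²)) / 224 = 905 × (930 + 956.596) / 224 ≈ 7622.2 mm.
Then N = f²/(c·h) = 25² / (0.013 × 7622.2) = 625 / 99.088 ≈ 6.31.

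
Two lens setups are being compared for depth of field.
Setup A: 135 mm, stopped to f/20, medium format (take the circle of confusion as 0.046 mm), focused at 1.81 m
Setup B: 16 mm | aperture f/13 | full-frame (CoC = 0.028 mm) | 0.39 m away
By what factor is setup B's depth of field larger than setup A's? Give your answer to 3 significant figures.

1.88

Setup A: H = 135²/(20×0.046) + 135 ≈ 19944.8 mm; DoF = Df − Dn = 1977.18 − 1668.89 ≈ 308.29 mm.
Setup B: H = 16²/(13×0.028) + 16 ≈ 719.3 mm; DoF = Df − Dn = 832.94 − 254.61 ≈ 578.33 mm.
Ratio = 578.33 / 308.29 ≈ 1.88.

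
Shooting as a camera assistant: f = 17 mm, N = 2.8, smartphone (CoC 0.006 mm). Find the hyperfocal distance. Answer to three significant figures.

17.2 m

Hyperfocal distance H = f²/(N·c) + f = 17²/(2.8 × 0.006) + 17 = 289/0.0168 + 17 ≈ 17219.4 mm ≈ 17.2 m.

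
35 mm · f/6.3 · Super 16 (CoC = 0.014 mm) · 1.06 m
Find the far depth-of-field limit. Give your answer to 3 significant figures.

Hyperfocal distance H = f²/(N·c) + f = 35²/(6.3 × 0.014) + 35 = 1225/0.0882 + 35 ≈ 13923.9 mm ≈ 13.92 m.
Far limit Df = s·(H − f)/(H − s) = 1060 × (13923.9 − 35) / (13923.9 − 1060) = 1060 × 13888.9 / 12863.9 ≈ 1144.5 mm ≈ 1.14 m.

1.14 m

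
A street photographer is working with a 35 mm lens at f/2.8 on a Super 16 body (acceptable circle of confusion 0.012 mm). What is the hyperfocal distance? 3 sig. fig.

Hyperfocal distance H = f²/(N·c) + f = 35²/(2.8 × 0.012) + 35 = 1225/0.0336 + 35 ≈ 36493.3 mm ≈ 36.5 m.

36.5 m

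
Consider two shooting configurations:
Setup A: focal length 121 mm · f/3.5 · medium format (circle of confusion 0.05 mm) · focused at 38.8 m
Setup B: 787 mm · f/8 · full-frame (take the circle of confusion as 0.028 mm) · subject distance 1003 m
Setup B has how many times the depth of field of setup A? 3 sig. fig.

18.3

Setup A: H = 121²/(3.5×0.05) + 121 ≈ 83783.9 mm; DoF = Df − Dn = 72162 − 26533 ≈ 45629 mm.
Setup B: H = 787²/(8×0.028) + 787 ≈ 2765827.2 mm; DoF = Df − Dn = 1573232 − 736169 ≈ 837063 mm.
Ratio = 837063 / 45629 ≈ 18.3.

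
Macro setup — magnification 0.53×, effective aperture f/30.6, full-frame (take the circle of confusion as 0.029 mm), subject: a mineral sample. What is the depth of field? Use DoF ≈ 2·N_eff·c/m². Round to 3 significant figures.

6.32 mm

At magnification m, DoF ≈ 2·N_eff·c/m² = 2 × 30.6 × 0.029 / 0.53² = 1.775 / 0.2809 ≈ 6.32 mm.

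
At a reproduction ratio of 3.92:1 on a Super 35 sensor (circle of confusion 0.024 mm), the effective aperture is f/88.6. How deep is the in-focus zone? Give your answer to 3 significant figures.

0.277 mm

At magnification m, DoF ≈ 2·N_eff·c/m² = 2 × 88.6 × 0.024 / 3.92² = 4.253 / 15.37 ≈ 0.277 mm.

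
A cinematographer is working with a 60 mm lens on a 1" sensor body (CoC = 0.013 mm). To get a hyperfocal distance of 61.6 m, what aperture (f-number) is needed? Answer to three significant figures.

Rearrange H = f²/(N·c) + f for N: N = f² / ((H − f)·c).
N = 60² / ((61600 − 60) × 0.013) = 3600 / 800.0 ≈ 4.50.

f/4.50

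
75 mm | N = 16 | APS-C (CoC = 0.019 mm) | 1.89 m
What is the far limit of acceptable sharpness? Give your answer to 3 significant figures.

2.10 m

Hyperfocal distance H = f²/(N·c) + f = 75²/(16 × 0.019) + 75 = 5625/0.304 + 75 ≈ 18578.3 mm ≈ 18.58 m.
Far limit Df = s·(H − f)/(H − s) = 1890 × (18578.3 − 75) / (18578.3 − 1890) = 1890 × 18503.3 / 16688.3 ≈ 2095.6 mm ≈ 2.10 m.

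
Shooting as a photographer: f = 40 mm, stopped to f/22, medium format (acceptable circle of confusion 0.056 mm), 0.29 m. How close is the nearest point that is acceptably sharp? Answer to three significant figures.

Hyperfocal distance H = f²/(N·c) + f = 40²/(22 × 0.056) + 40 = 1600/1.232 + 40 ≈ 1338.7 mm ≈ 1.339 m.
Near limit Dn = s·(H − f)/(H + s − 2f) = 290 × (1338.7 − 40) / (1338.7 + 290 − 2 × 40) = 290 × 1298.7 / 1548.7 ≈ 243.19 mm.

243 mm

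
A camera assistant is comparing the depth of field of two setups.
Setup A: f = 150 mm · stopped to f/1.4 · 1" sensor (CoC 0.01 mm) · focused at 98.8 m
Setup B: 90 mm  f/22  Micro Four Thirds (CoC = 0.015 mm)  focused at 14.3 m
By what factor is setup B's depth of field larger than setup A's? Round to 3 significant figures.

2.05

Setup A: H = 150²/(1.4×0.01) + 150 ≈ 1607292.9 mm; DoF = Df − Dn = 105261 − 93086 ≈ 12175 mm.
Setup B: H = 90²/(22×0.015) + 90 ≈ 24635.5 mm; DoF = Df − Dn = 33961 − 9057 ≈ 24904 mm.
Ratio = 24904 / 12175 ≈ 2.05.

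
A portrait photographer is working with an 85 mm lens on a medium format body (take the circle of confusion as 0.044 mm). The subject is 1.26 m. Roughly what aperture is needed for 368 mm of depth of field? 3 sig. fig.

f/20

Write h = H − f = f²/(N·c). The thin-lens limits are Dn = s·h/(h + (s−f)) and Df = s·h/(h − (s−f)), so DoF = Df − Dn = 2·s·(s−f)·h / (h² − (s−f)²).
That is a quadratic in h: DoF·h² − 2·s·(s−f)·h − DoF·(s−f)² = 0 ⇒ h = (s−f)·(s + √(s² + DoF²)) / DoF = 1175 × (1260 + √(1260² + 368²)) / 368 = 1175 × (1260 + 1312.64) / 368 ≈ 8214.3 mm.
Then N = f²/(c·h) = 85² / (0.044 × 8214.3) = 7225 / 361.43 ≈ 20.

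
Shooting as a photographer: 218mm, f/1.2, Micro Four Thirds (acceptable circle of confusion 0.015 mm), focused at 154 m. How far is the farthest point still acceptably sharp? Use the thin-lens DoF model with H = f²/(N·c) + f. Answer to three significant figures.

Hyperfocal distance H = f²/(N·c) + f = 218²/(1.2 × 0.015) + 218 = 47524/0.018 + 218 ≈ 2640440.2 mm ≈ 2640 m.
Far limit Df = s·(H − f)/(H − s) = 154000 × (2640440.2 − 218) / (2640440.2 − 154000) = 154000 × 2640222.2 / 2486440.2 ≈ 163525 mm ≈ 164 m.

164 m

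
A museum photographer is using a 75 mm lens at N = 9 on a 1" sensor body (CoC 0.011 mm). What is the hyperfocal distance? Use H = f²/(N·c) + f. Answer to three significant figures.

Hyperfocal distance H = f²/(N·c) + f = 75²/(9 × 0.011) + 75 = 5625/0.099 + 75 ≈ 56893.2 mm ≈ 56.9 m.

56.9 m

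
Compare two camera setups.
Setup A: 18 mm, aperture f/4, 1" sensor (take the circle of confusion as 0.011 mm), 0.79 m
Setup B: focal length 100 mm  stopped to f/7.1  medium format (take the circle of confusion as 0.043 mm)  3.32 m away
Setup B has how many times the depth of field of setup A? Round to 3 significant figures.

Setup A: H = 18²/(4×0.011) + 18 ≈ 7381.6 mm; DoF = Df − Dn = 882.52 − 715.04 ≈ 167.48 mm.
Setup B: H = 100²/(7.1×0.043) + 100 ≈ 32854.7 mm; DoF = Df − Dn = 3681.96 − 3022.84 ≈ 659.12 mm.
Ratio = 659.12 / 167.48 ≈ 3.94.

3.94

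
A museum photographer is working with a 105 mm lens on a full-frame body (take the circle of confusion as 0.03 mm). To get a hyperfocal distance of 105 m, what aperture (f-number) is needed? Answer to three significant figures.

f/3.50

Rearrange H = f²/(N·c) + f for N: N = f² / ((H − f)·c).
N = 105² / ((105000 − 105) × 0.03) = 11025 / 3147 ≈ 3.50.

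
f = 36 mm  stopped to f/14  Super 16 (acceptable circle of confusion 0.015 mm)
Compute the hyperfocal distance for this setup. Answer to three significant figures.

6.21 m

Hyperfocal distance H = f²/(N·c) + f = 36²/(14 × 0.015) + 36 = 1296/0.21 + 36 ≈ 6207.4 mm ≈ 6.21 m.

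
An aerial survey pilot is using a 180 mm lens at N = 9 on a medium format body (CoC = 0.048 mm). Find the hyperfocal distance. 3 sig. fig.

Hyperfocal distance H = f²/(N·c) + f = 180²/(9 × 0.048) + 180 = 32400/0.432 + 180 ≈ 75180.0 mm ≈ 75.2 m.

75.2 m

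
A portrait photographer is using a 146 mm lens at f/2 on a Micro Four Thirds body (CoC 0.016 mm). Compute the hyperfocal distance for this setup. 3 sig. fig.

Hyperfocal distance H = f²/(N·c) + f = 146²/(2 × 0.016) + 146 = 21316/0.032 + 146 ≈ 666271.0 mm ≈ 666 m.

666 m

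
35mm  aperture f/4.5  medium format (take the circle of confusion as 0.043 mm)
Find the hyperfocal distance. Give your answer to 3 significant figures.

Hyperfocal distance H = f²/(N·c) + f = 35²/(4.5 × 0.043) + 35 = 1225/0.1935 + 35 ≈ 6365.7 mm ≈ 6.37 m.

6.37 m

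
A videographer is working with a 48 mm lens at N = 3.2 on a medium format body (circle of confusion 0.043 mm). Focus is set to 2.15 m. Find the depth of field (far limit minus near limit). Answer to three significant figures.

Hyperfocal distance H = f²/(N·c) + f = 48²/(3.2 × 0.043) + 48 = 2304/0.1376 + 48 ≈ 16792.2 mm ≈ 16.79 m.
Near limit Dn = s·(H − f)/(H + s − 2f) = 2150 × (16792.2 − 48) / (16792.2 + 2150 − 2 × 48) = 2150 × 16744.2 / 18846.2 ≈ 1910.20 mm.
Far limit Df = s·(H − f)/(H − s) = 2150 × (16792.2 − 48) / (16792.2 − 2150) = 2150 × 16744.2 / 14642.2 ≈ 2458.65 mm.
Depth of field = Df − Dn = 2458.65 − 1910.20 ≈ 548.45 mm ≈ 0.548 m.

0.548 m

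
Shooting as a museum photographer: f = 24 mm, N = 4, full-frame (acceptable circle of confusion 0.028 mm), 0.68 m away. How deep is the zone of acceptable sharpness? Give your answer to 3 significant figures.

176 mm

Hyperfocal distance H = f²/(N·c) + f = 24²/(4 × 0.028) + 24 = 576/0.112 + 24 ≈ 5166.9 mm ≈ 5.167 m.
Near limit Dn = s·(H − f)/(H + s − 2f) = 680 × (5166.9 − 24) / (5166.9 + 680 − 2 × 24) = 680 × 5142.9 / 5798.9 ≈ 603.07 mm.
Far limit Df = s·(H − f)/(H − s) = 680 × (5166.9 − 24) / (5166.9 − 680) = 680 × 5142.9 / 4486.9 ≈ 779.42 mm.
Depth of field = Df − Dn = 779.42 − 603.07 ≈ 176.35 mm.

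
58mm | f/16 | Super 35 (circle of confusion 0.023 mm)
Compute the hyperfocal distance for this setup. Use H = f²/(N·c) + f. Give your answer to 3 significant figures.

9.20 m

Hyperfocal distance H = f²/(N·c) + f = 58²/(16 × 0.023) + 58 = 3364/0.368 + 58 ≈ 9199.3 mm ≈ 9.20 m.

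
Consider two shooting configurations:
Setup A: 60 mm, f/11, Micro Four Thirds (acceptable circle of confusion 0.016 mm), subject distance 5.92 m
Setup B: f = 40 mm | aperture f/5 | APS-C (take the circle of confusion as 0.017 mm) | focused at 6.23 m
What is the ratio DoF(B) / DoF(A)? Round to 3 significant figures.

Setup A: H = 60²/(11×0.016) + 60 ≈ 20514.5 mm; DoF = Df − Dn = 8297.0 − 4601.7 ≈ 3695.3 mm.
Setup B: H = 40²/(5×0.017) + 40 ≈ 18863.5 mm; DoF = Df − Dn = 9282.5 − 4688.3 ≈ 4594.2 mm.
Ratio = 4594.2 / 3695.3 ≈ 1.24.

1.24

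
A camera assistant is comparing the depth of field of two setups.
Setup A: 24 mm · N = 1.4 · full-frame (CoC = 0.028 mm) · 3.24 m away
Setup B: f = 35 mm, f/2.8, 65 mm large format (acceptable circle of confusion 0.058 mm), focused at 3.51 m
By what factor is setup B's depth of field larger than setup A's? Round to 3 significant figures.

Setup A: H = 24²/(1.4×0.028) + 24 ≈ 14717.9 mm; DoF = Df − Dn = 4147.8 − 2658.2 ≈ 1489.6 mm.
Setup B: H = 35²/(2.8×0.058) + 35 ≈ 7578.1 mm; DoF = Df − Dn = 6508.3 − 2403.0 ≈ 4105.3 mm.
Ratio = 4105.3 / 1489.6 ≈ 2.76.

2.76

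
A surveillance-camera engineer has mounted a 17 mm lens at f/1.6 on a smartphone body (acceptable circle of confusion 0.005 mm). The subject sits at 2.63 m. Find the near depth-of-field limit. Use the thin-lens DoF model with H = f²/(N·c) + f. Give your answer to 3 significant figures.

Hyperfocal distance H = f²/(N·c) + f = 17²/(1.6 × 0.005) + 17 = 289/0.008 + 17 ≈ 36142.0 mm ≈ 36.14 m.
Near limit Dn = s·(H − f)/(H + s − 2f) = 2630 × (36142.0 − 17) / (36142.0 + 2630 − 2 × 17) = 2630 × 36125.0 / 38738.0 ≈ 2452.6 mm ≈ 2.45 m.

2.45 m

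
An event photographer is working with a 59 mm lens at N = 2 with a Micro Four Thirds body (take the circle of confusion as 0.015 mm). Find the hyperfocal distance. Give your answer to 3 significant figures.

Hyperfocal distance H = f²/(N·c) + f = 59²/(2 × 0.015) + 59 = 3481/0.03 + 59 ≈ 116092.3 mm ≈ 116 m.

116 m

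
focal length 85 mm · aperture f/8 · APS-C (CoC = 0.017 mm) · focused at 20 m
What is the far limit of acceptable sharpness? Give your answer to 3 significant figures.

32.0 m

Hyperfocal distance H = f²/(N·c) + f = 85²/(8 × 0.017) + 85 = 7225/0.136 + 85 ≈ 53210.0 mm ≈ 53.21 m.
Far limit Df = s·(H − f)/(H − s) = 20000 × (53210.0 − 85) / (53210.0 − 20000) = 20000 × 53125.0 / 33210.0 ≈ 31993 mm ≈ 32.0 m.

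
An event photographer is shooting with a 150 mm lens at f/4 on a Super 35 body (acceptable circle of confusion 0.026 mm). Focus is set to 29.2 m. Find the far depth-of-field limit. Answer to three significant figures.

33.7 m

Hyperfocal distance H = f²/(N·c) + f = 150²/(4 × 0.026) + 150 = 22500/0.104 + 150 ≈ 216496.2 mm ≈ 216.5 m.
Far limit Df = s·(H − f)/(H − s) = 29200 × (216496.2 − 150) / (216496.2 − 29200) = 29200 × 216346.2 / 187296.2 ≈ 33729 mm ≈ 33.7 m.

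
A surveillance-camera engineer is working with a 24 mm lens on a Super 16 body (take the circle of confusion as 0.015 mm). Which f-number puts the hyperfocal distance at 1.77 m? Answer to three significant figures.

Rearrange H = f²/(N·c) + f for N: N = f² / ((H − f)·c).
N = 24² / ((1770 − 24) × 0.015) = 576 / 26.19 ≈ 22.

f/22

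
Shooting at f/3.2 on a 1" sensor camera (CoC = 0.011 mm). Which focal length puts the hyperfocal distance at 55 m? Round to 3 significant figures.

44.0 mm

From H = f²/(N·c) + f, with f ≪ H: f ≈ √(H·N·c) = √(55000 × 3.2 × 0.011) = √1936.0 ≈ 44.00 mm.
The +f correction barely moves this — solving exactly, f² + N·c·f − N·c·H = 0 ⇒ f = (−N·c + √((N·c)² + 4·N·c·H))/2 = (−0.0352 + √7744.0)/2 ≈ 43.982 mm, so f ≈ 44.0 mm.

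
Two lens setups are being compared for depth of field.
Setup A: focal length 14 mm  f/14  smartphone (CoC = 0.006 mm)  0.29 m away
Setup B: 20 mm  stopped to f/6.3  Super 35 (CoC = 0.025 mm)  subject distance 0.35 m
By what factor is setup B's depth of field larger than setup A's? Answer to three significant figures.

Setup A: H = 14²/(14×0.006) + 14 ≈ 2347.3 mm; DoF = Df − Dn = 328.905 − 259.325 ≈ 69.580 mm.
Setup B: H = 20²/(6.3×0.025) + 20 ≈ 2559.7 mm; DoF = Df − Dn = 402.270 − 309.752 ≈ 92.518 mm.
Ratio = 92.518 / 69.580 ≈ 1.33.

1.33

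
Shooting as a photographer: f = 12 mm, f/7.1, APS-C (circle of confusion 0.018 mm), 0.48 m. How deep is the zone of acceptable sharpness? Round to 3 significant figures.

Hyperfocal distance H = f²/(N·c) + f = 12²/(7.1 × 0.018) + 12 = 144/0.1278 + 12 ≈ 1138.8 mm ≈ 1.139 m.
Near limit Dn = s·(H − f)/(H + s − 2f) = 480 × (1138.8 − 12) / (1138.8 + 480 − 2 × 12) = 480 × 1126.8 / 1594.8 ≈ 339.14 mm.
Far limit Df = s·(H − f)/(H − s) = 480 × (1138.8 − 12) / (1138.8 − 480) = 480 × 1126.8 / 658.8 ≈ 821.00 mm.
Depth of field = Df − Dn = 821.00 − 339.14 ≈ 481.86 mm.

482 mm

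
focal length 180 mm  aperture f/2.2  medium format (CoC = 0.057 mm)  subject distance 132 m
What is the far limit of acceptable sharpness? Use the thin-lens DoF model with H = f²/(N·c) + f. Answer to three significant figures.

Hyperfocal distance H = f²/(N·c) + f = 180²/(2.2 × 0.057) + 180 = 32400/0.1254 + 180 ≈ 258553.2 mm ≈ 258.6 m.
Far limit Df = s·(H − f)/(H − s) = 132000 × (258553.2 − 180) / (258553.2 − 132000) = 132000 × 258373.2 / 126553.2 ≈ 269493 mm ≈ 269 m.

269 m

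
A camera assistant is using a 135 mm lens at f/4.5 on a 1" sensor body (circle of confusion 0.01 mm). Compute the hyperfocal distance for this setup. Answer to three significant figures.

405 m

Hyperfocal distance H = f²/(N·c) + f = 135²/(4.5 × 0.01) + 135 = 18225/0.045 + 135 ≈ 405135.0 mm ≈ 405 m.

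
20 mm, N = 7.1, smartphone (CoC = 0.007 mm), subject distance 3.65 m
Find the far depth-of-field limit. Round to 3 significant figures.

6.65 m

Hyperfocal distance H = f²/(N·c) + f = 20²/(7.1 × 0.007) + 20 = 400/0.0497 + 20 ≈ 8068.3 mm ≈ 8.068 m.
Far limit Df = s·(H − f)/(H − s) = 3650 × (8068.3 − 20) / (8068.3 − 3650) = 3650 × 8048.3 / 4418.3 ≈ 6648.8 mm ≈ 6.65 m.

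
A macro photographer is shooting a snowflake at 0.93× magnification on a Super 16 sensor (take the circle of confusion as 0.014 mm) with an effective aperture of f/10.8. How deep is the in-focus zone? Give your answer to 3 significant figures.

0.350 mm

At magnification m, DoF ≈ 2·N_eff·c/m² = 2 × 10.8 × 0.014 / 0.93² = 0.3024 / 0.8649 ≈ 0.35 mm.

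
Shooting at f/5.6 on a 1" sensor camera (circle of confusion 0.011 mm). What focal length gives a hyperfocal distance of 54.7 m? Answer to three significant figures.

58.0 mm

From H = f²/(N·c) + f, with f ≪ H: f ≈ √(H·N·c) = √(54700 × 5.6 × 0.011) = √3369.5 ≈ 58.05 mm.
Exact: f² + N·c·f − N·c·H = 0 ⇒ f = (−N·c + √((N·c)² + 4·N·c·H))/2 = (−0.0616 + √13478)/2 ≈ 58.017 mm ≈ 58.0 mm.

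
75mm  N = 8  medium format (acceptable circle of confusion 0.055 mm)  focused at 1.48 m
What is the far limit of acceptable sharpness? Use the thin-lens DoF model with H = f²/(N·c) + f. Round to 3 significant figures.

Hyperfocal distance H = f²/(N·c) + f = 75²/(8 × 0.055) + 75 = 5625/0.44 + 75 ≈ 12859.1 mm ≈ 12.86 m.
Far limit Df = s·(H − f)/(H − s) = 1480 × (12859.1 − 75) / (12859.1 − 1480) = 1480 × 12784.1 / 11379.1 ≈ 1662.7 mm ≈ 1.66 m.

1.66 m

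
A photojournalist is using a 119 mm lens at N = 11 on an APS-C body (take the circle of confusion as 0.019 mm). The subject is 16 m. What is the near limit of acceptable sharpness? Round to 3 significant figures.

Hyperfocal distance H = f²/(N·c) + f = 119²/(11 × 0.019) + 119 = 14161/0.209 + 119 ≈ 67875.0 mm ≈ 67.87 m.
Near limit Dn = s·(H − f)/(H + s − 2f) = 16000 × (67875.0 − 119) / (67875.0 + 16000 − 2 × 119) = 16000 × 67756.0 / 83637.0 ≈ 12962 mm ≈ 13.0 m.

13.0 m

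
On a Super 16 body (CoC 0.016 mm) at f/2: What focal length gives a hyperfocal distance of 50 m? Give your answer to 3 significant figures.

From H = f²/(N·c) + f, with f ≪ H: f ≈ √(H·N·c) = √(50000 × 2 × 0.016) = √1600.0 ≈ 40.00 mm.
The +f correction barely moves this — solving exactly, f² + N·c·f − N·c·H = 0 ⇒ f = (−N·c + √((N·c)² + 4·N·c·H))/2 = (−0.032 + √6400.0)/2 ≈ 39.984 mm, so f ≈ 40.0 mm.

40.0 mm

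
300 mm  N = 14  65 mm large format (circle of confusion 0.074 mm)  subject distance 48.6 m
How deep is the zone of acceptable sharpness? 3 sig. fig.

78.2 m

Hyperfocal distance H = f²/(N·c) + f = 300²/(14 × 0.074) + 300 = 90000/1.036 + 300 ≈ 87172.6 mm ≈ 87.17 m.
Near limit Dn = s·(H − f)/(H + s − 2f) = 48600 × (87172.6 − 300) / (87172.6 + 48600 − 2 × 300) = 48600 × 86872.6 / 135172.6 ≈ 31234 mm.
Far limit Df = s·(H − f)/(H − s) = 48600 × (87172.6 − 300) / (87172.6 − 48600) = 48600 × 86872.6 / 38572.6 ≈ 109456 mm.
Depth of field = Df − Dn = 109456 − 31234 ≈ 78222 mm ≈ 78.2 m.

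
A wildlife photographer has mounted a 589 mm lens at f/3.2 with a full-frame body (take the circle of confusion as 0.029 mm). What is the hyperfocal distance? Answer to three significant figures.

3740 m

Hyperfocal distance H = f²/(N·c) + f = 589²/(3.2 × 0.029) + 589 = 346921/0.0928 + 589 ≈ 3738961.8 mm ≈ 3740 m.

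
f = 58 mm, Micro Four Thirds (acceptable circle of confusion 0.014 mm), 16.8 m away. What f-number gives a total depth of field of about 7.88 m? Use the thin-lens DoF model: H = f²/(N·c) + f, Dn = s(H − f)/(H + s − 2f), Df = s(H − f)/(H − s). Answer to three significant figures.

f/3.20

Write h = H − f = f²/(N·c). The thin-lens limits are Dn = s·h/(h + (s−f)) and Df = s·h/(h − (s−f)), so DoF = Df − Dn = 2·s·(s−f)·h / (h² − (s−f)²).
That is a quadratic in h: DoF·h² − 2·s·(s−f)·h − DoF·(s−f)² = 0 ⇒ h = (s−f)·(s + √(s² + DoF²)) / DoF = 16742 × (16800 + √(16800² + 7880²)) / 7880 = 16742 × (16800 + 18556.2) / 7880 ≈ 75119 mm.
Then N = f²/(c·h) = 58² / (0.014 × 75119) = 3364 / 1051.7 ≈ 3.20.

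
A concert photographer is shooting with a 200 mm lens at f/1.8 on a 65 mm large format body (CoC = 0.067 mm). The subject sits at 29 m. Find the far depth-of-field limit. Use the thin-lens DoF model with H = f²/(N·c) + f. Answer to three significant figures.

31.8 m

Hyperfocal distance H = f²/(N·c) + f = 200²/(1.8 × 0.067) + 200 = 40000/0.1206 + 200 ≈ 331875.0 mm ≈ 331.9 m.
Far limit Df = s·(H − f)/(H − s) = 29000 × (331875.0 − 200) / (331875.0 − 29000) = 29000 × 331675.0 / 302875.0 ≈ 31758 mm ≈ 31.8 m.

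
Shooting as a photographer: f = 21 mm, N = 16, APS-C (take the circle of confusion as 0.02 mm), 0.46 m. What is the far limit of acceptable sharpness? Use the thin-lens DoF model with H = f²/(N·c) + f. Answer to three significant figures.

Hyperfocal distance H = f²/(N·c) + f = 21²/(16 × 0.02) + 21 = 441/0.32 + 21 ≈ 1399.1 mm ≈ 1.399 m.
Far limit Df = s·(H − f)/(H − s) = 460 × (1399.1 − 21) / (1399.1 − 460) = 460 × 1378.1 / 939.1 ≈ 675.03 mm ≈ 0.675 m.

0.675 m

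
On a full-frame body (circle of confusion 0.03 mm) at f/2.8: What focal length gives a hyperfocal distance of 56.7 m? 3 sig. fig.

From H = f²/(N·c) + f, with f ≪ H: f ≈ √(H·N·c) = √(56700 × 2.8 × 0.03) = √4762.8 ≈ 69.01 mm.
The +f correction barely moves this — solving exactly, f² + N·c·f − N·c·H = 0 ⇒ f = (−N·c + √((N·c)² + 4·N·c·H))/2 = (−0.084 + √19051)/2 ≈ 68.971 mm, so f ≈ 69.0 mm.

69.0 mm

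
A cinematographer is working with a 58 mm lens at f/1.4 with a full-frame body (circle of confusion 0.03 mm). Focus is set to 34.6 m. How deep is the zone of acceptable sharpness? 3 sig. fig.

Hyperfocal distance H = f²/(N·c) + f = 58²/(1.4 × 0.03) + 58 = 3364/0.042 + 58 ≈ 80153.2 mm ≈ 80.15 m.
Near limit Dn = s·(H − f)/(H + s − 2f) = 34600 × (80153.2 − 58) / (80153.2 + 34600 − 2 × 58) = 34600 × 80095.2 / 114637.2 ≈ 24174 mm.
Far limit Df = s·(H − f)/(H − s) = 34600 × (80153.2 − 58) / (80153.2 − 34600) = 34600 × 80095.2 / 45553.2 ≈ 60836 mm.
Depth of field = Df − Dn = 60836 − 24174 ≈ 36662 mm ≈ 36.7 m.

36.7 m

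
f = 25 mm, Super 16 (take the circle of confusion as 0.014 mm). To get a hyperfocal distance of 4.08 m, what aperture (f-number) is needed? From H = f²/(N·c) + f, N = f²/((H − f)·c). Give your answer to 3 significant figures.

Rearrange H = f²/(N·c) + f for N: N = f² / ((H − f)·c).
N = 25² / ((4080 − 25) × 0.014) = 625 / 56.77 ≈ 11.

f/11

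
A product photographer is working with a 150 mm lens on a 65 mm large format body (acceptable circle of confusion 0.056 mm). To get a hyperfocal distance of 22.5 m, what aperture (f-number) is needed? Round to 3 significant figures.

f/18

Rearrange H = f²/(N·c) + f for N: N = f² / ((H − f)·c).
N = 150² / ((22500 − 150) × 0.056) = 22500 / 1252 ≈ 18.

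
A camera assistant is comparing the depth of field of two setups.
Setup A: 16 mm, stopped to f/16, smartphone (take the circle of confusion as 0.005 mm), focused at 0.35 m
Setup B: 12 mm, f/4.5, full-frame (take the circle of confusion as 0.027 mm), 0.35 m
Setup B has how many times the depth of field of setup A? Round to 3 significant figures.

2.94

Setup A: H = 16²/(16×0.005) + 16 ≈ 3216.0 mm; DoF = Df − Dn = 390.789 − 316.921 ≈ 73.868 mm.
Setup B: H = 12²/(4.5×0.027) + 12 ≈ 1197.2 mm; DoF = Df − Dn = 489.64 − 272.33 ≈ 217.31 mm.
Ratio = 217.31 / 73.868 ≈ 2.94.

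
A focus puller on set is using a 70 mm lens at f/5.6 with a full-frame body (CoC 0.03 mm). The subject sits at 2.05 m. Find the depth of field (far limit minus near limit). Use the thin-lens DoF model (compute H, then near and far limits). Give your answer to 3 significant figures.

280 mm

Hyperfocal distance H = f²/(N·c) + f = 70²/(5.6 × 0.03) + 70 = 4900/0.168 + 70 ≈ 29236.7 mm ≈ 29.24 m.
Near limit Dn = s·(H − f)/(H + s − 2f) = 2050 × (29236.7 − 70) / (29236.7 + 2050 − 2 × 70) = 2050 × 29166.7 / 31146.7 ≈ 1919.68 mm.
Far limit Df = s·(H − f)/(H − s) = 2050 × (29236.7 − 70) / (29236.7 − 2050) = 2050 × 29166.7 / 27186.7 ≈ 2199.30 mm.
Depth of field = Df − Dn = 2199.30 − 1919.68 ≈ 279.62 mm.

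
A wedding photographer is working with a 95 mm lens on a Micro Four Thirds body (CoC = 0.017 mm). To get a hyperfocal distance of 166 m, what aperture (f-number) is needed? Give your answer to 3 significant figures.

f/3.20

Rearrange H = f²/(N·c) + f for N: N = f² / ((H − f)·c).
N = 95² / ((166000 − 95) × 0.017) = 9025 / 2820 ≈ 3.20.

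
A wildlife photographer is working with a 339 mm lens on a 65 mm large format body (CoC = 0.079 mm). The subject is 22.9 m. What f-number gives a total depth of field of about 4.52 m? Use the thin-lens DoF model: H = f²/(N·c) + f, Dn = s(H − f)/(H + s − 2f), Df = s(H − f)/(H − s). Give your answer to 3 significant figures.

Write h = H − f = f²/(N·c). The thin-lens limits are Dn = s·h/(h + (s−f)) and Df = s·h/(h − (s−f)), so DoF = Df − Dn = 2·s·(s−f)·h / (h² − (s−f)²).
That is a quadratic in h: DoF·h² − 2·s·(s−f)·h − DoF·(s−f)² = 0 ⇒ h = (s−f)·(s + √(s² + DoF²)) / DoF = 22561 × (22900 + √(22900² + 4520²)) / 4520 = 22561 × (22900 + 23341.8) / 4520 ≈ 230810 mm.
Then N = f²/(c·h) = 339² / (0.079 × 230810) = 114921 / 18234 ≈ 6.30.

f/6.30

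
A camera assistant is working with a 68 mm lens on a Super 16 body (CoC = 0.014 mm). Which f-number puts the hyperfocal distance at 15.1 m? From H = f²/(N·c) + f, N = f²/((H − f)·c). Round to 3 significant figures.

f/22

Rearrange H = f²/(N·c) + f for N: N = f² / ((H − f)·c).
N = 68² / ((15100 − 68) × 0.014) = 4624 / 210.4 ≈ 22.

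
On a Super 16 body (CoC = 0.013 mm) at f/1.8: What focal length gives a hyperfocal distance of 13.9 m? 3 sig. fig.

18.0 mm

From H = f²/(N·c) + f, with f ≪ H: f ≈ √(H·N·c) = √(13900 × 1.8 × 0.013) = √325.26 ≈ 18.03 mm.
The +f correction barely moves this — solving exactly, f² + N·c·f − N·c·H = 0 ⇒ f = (−N·c + √((N·c)² + 4·N·c·H))/2 = (−0.0234 + √1301.0)/2 ≈ 18.023 mm, so f ≈ 18.0 mm.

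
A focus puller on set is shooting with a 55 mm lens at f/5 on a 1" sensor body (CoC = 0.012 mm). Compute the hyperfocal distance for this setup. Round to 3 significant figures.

Hyperfocal distance H = f²/(N·c) + f = 55²/(5 × 0.012) + 55 = 3025/0.06 + 55 ≈ 50471.7 mm ≈ 50.5 m.

50.5 m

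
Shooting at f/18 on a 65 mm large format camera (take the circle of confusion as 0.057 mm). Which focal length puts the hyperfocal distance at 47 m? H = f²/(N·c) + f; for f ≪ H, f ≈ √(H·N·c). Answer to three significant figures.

219 mm

From H = f²/(N·c) + f, with f ≪ H: f ≈ √(H·N·c) = √(47000 × 18 × 0.057) = √48222 ≈ 219.6 mm.
Exact: f² + N·c·f − N·c·H = 0 ⇒ f = (−N·c + √((N·c)² + 4·N·c·H))/2 = (−1.026 + √192889)/2 ≈ 219.08 mm ≈ 219 mm.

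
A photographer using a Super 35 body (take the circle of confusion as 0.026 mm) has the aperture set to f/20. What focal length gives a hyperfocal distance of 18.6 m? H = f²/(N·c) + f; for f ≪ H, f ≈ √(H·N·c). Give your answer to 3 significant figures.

From H = f²/(N·c) + f, with f ≪ H: f ≈ √(H·N·c) = √(18600 × 20 × 0.026) = √9672.0 ≈ 98.35 mm.
Exact: f² + N·c·f − N·c·H = 0 ⇒ f = (−N·c + √((N·c)² + 4·N·c·H))/2 = (−0.52 + √38688)/2 ≈ 98.087 mm ≈ 98.1 mm.

98.1 mm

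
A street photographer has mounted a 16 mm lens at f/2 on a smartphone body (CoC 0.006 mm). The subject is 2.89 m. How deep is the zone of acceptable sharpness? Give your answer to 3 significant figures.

Hyperfocal distance H = f²/(N·c) + f = 16²/(2 × 0.006) + 16 = 256/0.012 + 16 ≈ 21349.3 mm ≈ 21.35 m.
Near limit Dn = s·(H − f)/(H + s − 2f) = 2890 × (21349.3 − 16) / (21349.3 + 2890 − 2 × 16) = 2890 × 21333.3 / 24207.3 ≈ 2546.89 mm.
Far limit Df = s·(H − f)/(H − s) = 2890 × (21349.3 − 16) / (21349.3 − 2890) = 2890 × 21333.3 / 18459.3 ≈ 3339.95 mm.
Depth of field = Df − Dn = 3339.95 − 2546.89 ≈ 793.06 mm ≈ 0.793 m.

0.793 m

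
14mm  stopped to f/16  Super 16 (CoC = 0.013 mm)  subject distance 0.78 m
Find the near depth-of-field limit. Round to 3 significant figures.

Hyperfocal distance H = f²/(N·c) + f = 14²/(16 × 0.013) + 14 = 196/0.208 + 14 ≈ 956.3 mm ≈ 0.956 m.
Near limit Dn = s·(H − f)/(H + s − 2f) = 780 × (956.3 − 14) / (956.3 + 780 − 2 × 14) = 780 × 942.3 / 1708.3 ≈ 430.25 mm.

430 mm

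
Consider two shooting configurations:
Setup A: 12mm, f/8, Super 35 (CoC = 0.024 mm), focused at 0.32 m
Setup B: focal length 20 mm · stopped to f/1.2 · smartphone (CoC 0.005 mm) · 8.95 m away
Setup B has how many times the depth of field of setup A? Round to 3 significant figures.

Setup A: H = 12²/(8×0.024) + 12 ≈ 762.0 mm; DoF = Df − Dn = 542.99 − 226.84 ≈ 316.15 mm.
Setup B: H = 20²/(1.2×0.005) + 20 ≈ 66686.7 mm; DoF = Df − Dn = 10334.3 − 7892.8 ≈ 2441.5 mm.
Ratio = 2441.5 / 316.15 ≈ 7.72.

7.72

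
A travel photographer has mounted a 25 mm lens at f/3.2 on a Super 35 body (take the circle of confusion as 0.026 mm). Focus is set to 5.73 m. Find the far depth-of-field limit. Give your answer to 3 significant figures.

23.8 m

Hyperfocal distance H = f²/(N·c) + f = 25²/(3.2 × 0.026) + 25 = 625/0.0832 + 25 ≈ 7537.0 mm ≈ 7.537 m.
Far limit Df = s·(H − f)/(H − s) = 5730 × (7537.0 − 25) / (7537.0 − 5730) = 5730 × 7512.0 / 1807.0 ≈ 23820 mm ≈ 23.8 m.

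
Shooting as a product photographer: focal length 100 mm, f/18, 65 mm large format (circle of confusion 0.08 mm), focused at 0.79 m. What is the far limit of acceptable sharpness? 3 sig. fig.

0.877 m

Hyperfocal distance H = f²/(N·c) + f = 100²/(18 × 0.08) + 100 = 10000/1.44 + 100 ≈ 7044.4 mm ≈ 7.044 m.
Far limit Df = s·(H − f)/(H − s) = 790 × (7044.4 − 100) / (7044.4 − 790) = 790 × 6944.4 / 6254.4 ≈ 877.15 mm ≈ 0.877 m.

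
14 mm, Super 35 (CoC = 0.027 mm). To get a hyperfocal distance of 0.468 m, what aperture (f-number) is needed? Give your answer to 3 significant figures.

Rearrange H = f²/(N·c) + f for N: N = f² / ((H − f)·c).
N = 14² / ((468 − 14) × 0.027) = 196 / 12.26 ≈ 16.

f/16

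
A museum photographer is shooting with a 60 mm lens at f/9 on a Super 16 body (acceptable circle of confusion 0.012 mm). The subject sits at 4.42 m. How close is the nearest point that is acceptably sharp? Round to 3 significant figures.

3.91 m

Hyperfocal distance H = f²/(N·c) + f = 60²/(9 × 0.012) + 60 = 3600/0.108 + 60 ≈ 33393.3 mm ≈ 33.39 m.
Near limit Dn = s·(H − f)/(H + s − 2f) = 4420 × (33393.3 − 60) / (33393.3 + 4420 − 2 × 60) = 4420 × 33333.3 / 37693.3 ≈ 3908.7 mm ≈ 3.91 m.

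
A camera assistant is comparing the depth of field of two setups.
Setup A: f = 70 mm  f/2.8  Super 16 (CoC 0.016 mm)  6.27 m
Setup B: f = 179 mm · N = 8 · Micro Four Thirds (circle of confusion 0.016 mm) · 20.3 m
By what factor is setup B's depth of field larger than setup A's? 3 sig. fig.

Setup A: H = 70²/(2.8×0.016) + 70 ≈ 109445.0 mm; DoF = Df − Dn = 6646.78 − 5933.65 ≈ 713.13 mm.
Setup B: H = 179²/(8×0.016) + 179 ≈ 250499.3 mm; DoF = Df − Dn = 22074.4 − 18789.7 ≈ 3284.7 mm.
Ratio = 3284.7 / 713.13 ≈ 4.61.

4.61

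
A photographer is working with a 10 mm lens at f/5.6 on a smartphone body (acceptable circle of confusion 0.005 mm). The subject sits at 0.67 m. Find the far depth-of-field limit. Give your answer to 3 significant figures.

0.822 m

Hyperfocal distance H = f²/(N·c) + f = 10²/(5.6 × 0.005) + 10 = 100/0.028 + 10 ≈ 3581.4 mm ≈ 3.581 m.
Far limit Df = s·(H − f)/(H − s) = 670 × (3581.4 − 10) / (3581.4 − 670) = 670 × 3571.4 / 2911.4 ≈ 821.88 mm ≈ 0.822 m.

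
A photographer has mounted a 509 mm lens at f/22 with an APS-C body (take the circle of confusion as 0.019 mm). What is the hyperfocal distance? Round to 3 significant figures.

620 m

Hyperfocal distance H = f²/(N·c) + f = 509²/(22 × 0.019) + 509 = 259081/0.418 + 509 ≈ 620320.0 mm ≈ 620 m.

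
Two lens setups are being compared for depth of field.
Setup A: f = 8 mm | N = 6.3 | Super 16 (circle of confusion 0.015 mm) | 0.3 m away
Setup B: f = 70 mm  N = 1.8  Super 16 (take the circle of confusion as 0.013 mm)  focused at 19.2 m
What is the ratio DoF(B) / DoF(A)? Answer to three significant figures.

Setup A: H = 8²/(6.3×0.015) + 8 ≈ 685.2 mm; DoF = Df − Dn = 527.39 − 209.62 ≈ 317.77 mm.
Setup B: H = 70²/(1.8×0.013) + 70 ≈ 209471.7 mm; DoF = Df − Dn = 21130.4 − 17592.8 ≈ 3537.6 mm.
Ratio = 3537.6 / 317.77 ≈ 11.1.

11.1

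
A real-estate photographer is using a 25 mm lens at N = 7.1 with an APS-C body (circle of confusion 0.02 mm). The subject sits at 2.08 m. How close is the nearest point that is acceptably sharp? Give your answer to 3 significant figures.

Hyperfocal distance H = f²/(N·c) + f = 25²/(7.1 × 0.02) + 25 = 625/0.142 + 25 ≈ 4426.4 mm ≈ 4.426 m.
Near limit Dn = s·(H − f)/(H + s − 2f) = 2080 × (4426.4 − 25) / (4426.4 + 2080 − 2 × 25) = 2080 × 4401.4 / 6456.4 ≈ 1418.0 mm ≈ 1.42 m.

1.42 m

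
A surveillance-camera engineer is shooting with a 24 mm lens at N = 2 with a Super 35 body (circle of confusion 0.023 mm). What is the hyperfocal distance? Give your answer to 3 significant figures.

Hyperfocal distance H = f²/(N·c) + f = 24²/(2 × 0.023) + 24 = 576/0.046 + 24 ≈ 12545.7 mm ≈ 12.5 m.

12.5 m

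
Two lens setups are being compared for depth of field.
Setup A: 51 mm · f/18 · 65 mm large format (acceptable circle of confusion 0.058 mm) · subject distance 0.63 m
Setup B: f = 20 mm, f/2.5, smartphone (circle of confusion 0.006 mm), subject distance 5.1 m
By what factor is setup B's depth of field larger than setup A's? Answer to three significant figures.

Setup A: H = 51²/(18×0.058) + 51 ≈ 2542.4 mm; DoF = Df − Dn = 820.74 − 511.20 ≈ 309.54 mm.
Setup B: H = 20²/(2.5×0.006) + 20 ≈ 26686.7 mm; DoF = Df − Dn = 6300.2 − 4283.9 ≈ 2016.3 mm.
Ratio = 2016.3 / 309.54 ≈ 6.51.

6.51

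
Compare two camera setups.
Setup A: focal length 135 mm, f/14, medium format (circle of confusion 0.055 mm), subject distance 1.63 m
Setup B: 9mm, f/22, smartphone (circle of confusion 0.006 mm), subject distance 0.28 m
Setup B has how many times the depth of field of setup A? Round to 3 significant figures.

Setup A: H = 135²/(14×0.055) + 135 ≈ 23803.8 mm; DoF = Df − Dn = 1739.90 − 1533.16 ≈ 206.74 mm.
Setup B: H = 9²/(22×0.006) + 9 ≈ 622.6 mm; DoF = Df − Dn = 501.46 − 194.22 ≈ 307.24 mm.
Ratio = 307.24 / 206.74 ≈ 1.49.

1.49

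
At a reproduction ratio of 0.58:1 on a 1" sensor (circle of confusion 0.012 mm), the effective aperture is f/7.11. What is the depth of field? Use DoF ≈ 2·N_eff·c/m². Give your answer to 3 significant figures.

At magnification m, DoF ≈ 2·N_eff·c/m² = 2 × 7.11 × 0.012 / 0.58² = 0.1706 / 0.3364 ≈ 0.507 mm.

0.507 mm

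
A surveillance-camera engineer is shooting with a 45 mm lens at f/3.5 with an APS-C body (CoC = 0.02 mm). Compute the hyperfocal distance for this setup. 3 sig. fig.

29.0 m

Hyperfocal distance H = f²/(N·c) + f = 45²/(3.5 × 0.02) + 45 = 2025/0.07 + 45 ≈ 28973.6 mm ≈ 29.0 m.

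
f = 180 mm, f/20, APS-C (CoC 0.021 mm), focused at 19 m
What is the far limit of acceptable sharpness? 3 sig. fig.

Hyperfocal distance H = f²/(N·c) + f = 180²/(20 × 0.021) + 180 = 32400/0.42 + 180 ≈ 77322.9 mm ≈ 77.32 m.
Far limit Df = s·(H − f)/(H − s) = 19000 × (77322.9 − 180) / (77322.9 − 19000) = 19000 × 77142.9 / 58322.9 ≈ 25131 mm ≈ 25.1 m.

25.1 m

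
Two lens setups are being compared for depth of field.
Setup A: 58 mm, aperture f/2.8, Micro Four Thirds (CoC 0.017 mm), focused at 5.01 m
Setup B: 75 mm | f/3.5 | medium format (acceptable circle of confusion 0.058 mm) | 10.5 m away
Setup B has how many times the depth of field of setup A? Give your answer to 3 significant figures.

Setup A: H = 58²/(2.8×0.017) + 58 ≈ 70730.3 mm; DoF = Df − Dn = 5387.50 − 4681.94 ≈ 705.56 mm.
Setup B: H = 75²/(3.5×0.058) + 75 ≈ 27784.4 mm; DoF = Df − Dn = 16833.0 − 7629.6 ≈ 9203.4 mm.
Ratio = 9203.4 / 705.56 ≈ 13.0.

13.0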